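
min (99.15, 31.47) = 31.47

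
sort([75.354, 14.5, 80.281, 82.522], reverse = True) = [82.522, 80.281, 75.354, 14.5]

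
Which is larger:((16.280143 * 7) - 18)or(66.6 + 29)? ((16.280143 * 7) - 18)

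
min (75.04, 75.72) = 75.04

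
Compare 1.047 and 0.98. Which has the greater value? 1.047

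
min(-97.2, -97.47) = -97.47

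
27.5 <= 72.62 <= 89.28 True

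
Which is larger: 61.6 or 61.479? 61.6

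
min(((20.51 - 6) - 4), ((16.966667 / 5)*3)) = 10.1800002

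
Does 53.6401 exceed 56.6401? No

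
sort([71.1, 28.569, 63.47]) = [28.569, 63.47, 71.1]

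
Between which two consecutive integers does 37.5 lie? 37 and 38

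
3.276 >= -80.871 True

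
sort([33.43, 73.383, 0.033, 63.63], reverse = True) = [73.383, 63.63, 33.43, 0.033]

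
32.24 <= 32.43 True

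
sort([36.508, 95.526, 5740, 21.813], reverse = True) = [5740, 95.526, 36.508, 21.813]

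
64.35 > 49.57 True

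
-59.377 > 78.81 False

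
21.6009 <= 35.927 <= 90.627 True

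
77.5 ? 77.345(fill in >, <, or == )>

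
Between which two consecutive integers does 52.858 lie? 52 and 53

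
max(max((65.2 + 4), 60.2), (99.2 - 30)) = 69.2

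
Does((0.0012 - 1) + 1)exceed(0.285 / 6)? No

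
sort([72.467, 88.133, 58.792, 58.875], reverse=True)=[88.133, 72.467, 58.875, 58.792]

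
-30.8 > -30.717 False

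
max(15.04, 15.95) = 15.95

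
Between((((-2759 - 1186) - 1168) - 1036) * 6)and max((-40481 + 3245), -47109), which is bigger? ((((-2759 - 1186) - 1168) - 1036) * 6)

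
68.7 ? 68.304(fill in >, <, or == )>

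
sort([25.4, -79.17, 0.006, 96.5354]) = [-79.17, 0.006, 25.4, 96.5354]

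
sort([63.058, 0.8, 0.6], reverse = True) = [63.058, 0.8, 0.6]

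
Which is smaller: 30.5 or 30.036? 30.036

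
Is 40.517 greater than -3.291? Yes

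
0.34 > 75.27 False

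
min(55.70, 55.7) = 55.70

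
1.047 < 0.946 False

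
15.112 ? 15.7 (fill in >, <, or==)<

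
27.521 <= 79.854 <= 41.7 False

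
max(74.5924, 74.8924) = 74.8924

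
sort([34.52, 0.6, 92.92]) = [0.6, 34.52, 92.92]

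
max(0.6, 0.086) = 0.6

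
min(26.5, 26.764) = 26.5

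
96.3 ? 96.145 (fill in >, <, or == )>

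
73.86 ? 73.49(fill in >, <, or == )>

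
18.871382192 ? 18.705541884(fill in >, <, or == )>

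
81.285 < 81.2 False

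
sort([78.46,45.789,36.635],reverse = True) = [78.46,45.789,36.635]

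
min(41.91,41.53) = 41.53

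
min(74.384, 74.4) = 74.384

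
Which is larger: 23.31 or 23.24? 23.31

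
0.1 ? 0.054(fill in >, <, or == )>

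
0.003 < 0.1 True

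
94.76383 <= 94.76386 True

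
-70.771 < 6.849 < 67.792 True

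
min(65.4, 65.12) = 65.12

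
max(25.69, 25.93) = 25.93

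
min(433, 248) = 248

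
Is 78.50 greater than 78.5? No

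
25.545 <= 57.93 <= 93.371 True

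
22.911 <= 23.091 True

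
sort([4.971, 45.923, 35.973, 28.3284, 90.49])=[4.971, 28.3284, 35.973, 45.923, 90.49]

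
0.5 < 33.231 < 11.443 False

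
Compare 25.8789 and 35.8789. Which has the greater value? 35.8789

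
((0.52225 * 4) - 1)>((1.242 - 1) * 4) True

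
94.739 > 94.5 True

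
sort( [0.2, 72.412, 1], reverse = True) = [72.412, 1, 0.2]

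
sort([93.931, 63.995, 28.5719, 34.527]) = [28.5719, 34.527, 63.995, 93.931]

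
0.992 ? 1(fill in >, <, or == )<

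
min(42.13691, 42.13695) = 42.13691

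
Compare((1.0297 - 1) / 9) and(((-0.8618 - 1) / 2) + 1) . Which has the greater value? (((-0.8618 - 1) / 2) + 1)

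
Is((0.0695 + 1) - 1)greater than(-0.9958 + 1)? Yes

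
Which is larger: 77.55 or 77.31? 77.55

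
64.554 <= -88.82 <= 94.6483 False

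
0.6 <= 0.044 False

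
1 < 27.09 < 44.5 True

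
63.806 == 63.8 False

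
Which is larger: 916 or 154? 916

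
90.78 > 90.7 True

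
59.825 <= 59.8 False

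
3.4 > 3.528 False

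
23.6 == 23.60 True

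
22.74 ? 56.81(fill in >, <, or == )<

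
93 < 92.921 False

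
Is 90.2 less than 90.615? Yes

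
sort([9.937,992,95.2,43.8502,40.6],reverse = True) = [992,95.2,43.8502,40.6,9.937]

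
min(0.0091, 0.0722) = 0.0091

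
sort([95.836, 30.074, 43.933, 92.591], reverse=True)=[95.836, 92.591, 43.933, 30.074]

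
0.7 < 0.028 False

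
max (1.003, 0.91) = 1.003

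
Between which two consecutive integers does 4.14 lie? 4 and 5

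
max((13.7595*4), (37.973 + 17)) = 55.038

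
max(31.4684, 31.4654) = 31.4684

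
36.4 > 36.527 False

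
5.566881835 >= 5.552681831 True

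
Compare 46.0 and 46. They are equal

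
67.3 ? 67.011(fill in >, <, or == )>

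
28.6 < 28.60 False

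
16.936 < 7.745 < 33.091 False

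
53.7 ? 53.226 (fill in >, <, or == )>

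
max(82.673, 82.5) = 82.673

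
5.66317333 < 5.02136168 False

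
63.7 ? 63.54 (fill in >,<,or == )>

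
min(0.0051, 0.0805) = 0.0051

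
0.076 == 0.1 False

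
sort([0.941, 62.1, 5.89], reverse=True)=[62.1, 5.89, 0.941]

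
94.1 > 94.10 False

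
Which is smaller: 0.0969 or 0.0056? 0.0056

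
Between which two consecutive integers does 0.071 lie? 0 and 1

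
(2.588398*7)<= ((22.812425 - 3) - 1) True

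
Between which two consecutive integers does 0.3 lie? 0 and 1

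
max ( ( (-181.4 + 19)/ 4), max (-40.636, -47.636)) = -40.6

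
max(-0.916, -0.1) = -0.1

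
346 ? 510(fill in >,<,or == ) <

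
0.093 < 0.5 True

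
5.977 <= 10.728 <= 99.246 True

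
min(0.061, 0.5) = 0.061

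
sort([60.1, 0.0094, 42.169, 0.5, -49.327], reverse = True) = [60.1, 42.169, 0.5, 0.0094, -49.327]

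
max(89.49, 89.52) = 89.52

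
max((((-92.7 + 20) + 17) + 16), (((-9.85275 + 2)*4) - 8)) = -39.411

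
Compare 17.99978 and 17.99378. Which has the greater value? 17.99978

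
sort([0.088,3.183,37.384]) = [0.088,3.183,37.384]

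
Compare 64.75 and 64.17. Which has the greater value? 64.75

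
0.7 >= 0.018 True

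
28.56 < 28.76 True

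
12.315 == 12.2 False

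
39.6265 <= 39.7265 True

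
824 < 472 False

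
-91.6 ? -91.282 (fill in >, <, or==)<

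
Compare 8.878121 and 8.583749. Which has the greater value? 8.878121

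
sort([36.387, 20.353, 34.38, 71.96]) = [20.353, 34.38, 36.387, 71.96]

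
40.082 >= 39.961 True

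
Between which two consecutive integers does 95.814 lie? 95 and 96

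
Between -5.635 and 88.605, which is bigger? 88.605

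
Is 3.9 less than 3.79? No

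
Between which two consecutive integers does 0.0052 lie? 0 and 1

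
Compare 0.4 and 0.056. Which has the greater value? 0.4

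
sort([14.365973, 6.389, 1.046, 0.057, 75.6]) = [0.057, 1.046, 6.389, 14.365973, 75.6]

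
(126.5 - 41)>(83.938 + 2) False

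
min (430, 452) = 430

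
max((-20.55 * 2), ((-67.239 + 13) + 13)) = -41.1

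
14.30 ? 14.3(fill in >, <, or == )==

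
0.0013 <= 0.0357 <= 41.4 True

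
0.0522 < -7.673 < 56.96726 False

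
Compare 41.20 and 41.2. They are equal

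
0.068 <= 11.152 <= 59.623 True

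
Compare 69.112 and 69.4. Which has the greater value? 69.4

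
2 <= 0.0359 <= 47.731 False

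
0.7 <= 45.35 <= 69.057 True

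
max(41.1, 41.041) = 41.1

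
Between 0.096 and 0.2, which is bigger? 0.2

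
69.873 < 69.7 False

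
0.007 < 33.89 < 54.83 True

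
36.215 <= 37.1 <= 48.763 True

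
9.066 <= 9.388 True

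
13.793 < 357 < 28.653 False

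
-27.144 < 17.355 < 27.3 True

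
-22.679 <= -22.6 True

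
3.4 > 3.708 False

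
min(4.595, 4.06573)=4.06573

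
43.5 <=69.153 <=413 True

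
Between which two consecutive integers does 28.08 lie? 28 and 29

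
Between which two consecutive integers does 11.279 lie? 11 and 12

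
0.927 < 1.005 True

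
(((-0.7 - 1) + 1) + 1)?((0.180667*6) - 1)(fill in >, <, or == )>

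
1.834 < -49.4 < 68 False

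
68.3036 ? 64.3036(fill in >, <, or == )>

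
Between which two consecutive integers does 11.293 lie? 11 and 12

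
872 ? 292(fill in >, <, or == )>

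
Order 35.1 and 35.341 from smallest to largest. 35.1, 35.341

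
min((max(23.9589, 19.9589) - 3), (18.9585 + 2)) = 20.9585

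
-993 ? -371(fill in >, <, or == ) <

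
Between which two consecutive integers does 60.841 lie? 60 and 61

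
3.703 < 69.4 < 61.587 False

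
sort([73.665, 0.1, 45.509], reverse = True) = [73.665, 45.509, 0.1]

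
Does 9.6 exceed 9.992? No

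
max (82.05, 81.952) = 82.05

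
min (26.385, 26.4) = 26.385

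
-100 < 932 True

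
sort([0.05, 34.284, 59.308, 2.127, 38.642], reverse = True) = [59.308, 38.642, 34.284, 2.127, 0.05]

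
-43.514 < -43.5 True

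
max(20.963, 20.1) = 20.963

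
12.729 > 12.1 True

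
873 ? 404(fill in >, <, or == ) >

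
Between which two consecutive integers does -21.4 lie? -22 and -21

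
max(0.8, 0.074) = 0.8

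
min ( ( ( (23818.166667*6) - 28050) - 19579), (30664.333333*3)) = 91992.999999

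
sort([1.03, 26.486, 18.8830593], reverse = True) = [26.486, 18.8830593, 1.03]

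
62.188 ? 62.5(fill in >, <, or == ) <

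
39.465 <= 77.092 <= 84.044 True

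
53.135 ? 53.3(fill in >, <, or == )<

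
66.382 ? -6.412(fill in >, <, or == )>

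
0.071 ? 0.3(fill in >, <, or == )<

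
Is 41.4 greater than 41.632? No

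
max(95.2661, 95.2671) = 95.2671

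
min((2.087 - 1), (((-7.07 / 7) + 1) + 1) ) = 0.99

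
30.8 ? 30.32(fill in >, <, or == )>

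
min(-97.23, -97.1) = -97.23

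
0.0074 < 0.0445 True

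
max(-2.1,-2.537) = -2.1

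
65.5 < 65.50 False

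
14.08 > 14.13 False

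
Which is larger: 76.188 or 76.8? 76.8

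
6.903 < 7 True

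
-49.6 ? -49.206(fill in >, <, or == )<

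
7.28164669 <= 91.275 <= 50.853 False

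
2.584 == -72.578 False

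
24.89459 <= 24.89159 False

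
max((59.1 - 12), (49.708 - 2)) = 47.708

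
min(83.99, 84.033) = 83.99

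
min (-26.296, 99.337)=-26.296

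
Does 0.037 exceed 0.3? No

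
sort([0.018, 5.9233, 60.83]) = [0.018, 5.9233, 60.83]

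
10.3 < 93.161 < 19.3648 False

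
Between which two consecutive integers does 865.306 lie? 865 and 866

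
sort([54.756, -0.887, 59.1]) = [-0.887, 54.756, 59.1]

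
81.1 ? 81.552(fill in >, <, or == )<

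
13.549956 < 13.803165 True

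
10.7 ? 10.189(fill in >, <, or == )>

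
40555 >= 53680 False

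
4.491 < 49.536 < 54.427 True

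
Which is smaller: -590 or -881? -881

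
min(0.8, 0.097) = 0.097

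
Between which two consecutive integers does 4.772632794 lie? 4 and 5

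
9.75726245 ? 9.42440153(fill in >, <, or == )>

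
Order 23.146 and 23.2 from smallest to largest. 23.146, 23.2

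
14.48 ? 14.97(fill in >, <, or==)<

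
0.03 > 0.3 False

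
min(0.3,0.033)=0.033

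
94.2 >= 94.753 False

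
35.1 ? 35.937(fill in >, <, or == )<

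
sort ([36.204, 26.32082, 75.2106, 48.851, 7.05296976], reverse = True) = [75.2106, 48.851, 36.204, 26.32082, 7.05296976]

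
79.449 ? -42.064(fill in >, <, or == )>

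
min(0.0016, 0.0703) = 0.0016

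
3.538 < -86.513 False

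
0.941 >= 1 False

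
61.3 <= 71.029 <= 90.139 True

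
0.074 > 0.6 False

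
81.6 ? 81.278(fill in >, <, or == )>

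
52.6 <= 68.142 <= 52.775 False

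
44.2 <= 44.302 True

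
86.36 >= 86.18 True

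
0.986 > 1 False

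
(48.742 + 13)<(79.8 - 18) True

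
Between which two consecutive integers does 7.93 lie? 7 and 8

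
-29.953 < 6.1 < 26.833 True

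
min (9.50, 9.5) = 9.50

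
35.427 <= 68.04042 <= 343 True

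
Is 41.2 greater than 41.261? No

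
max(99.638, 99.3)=99.638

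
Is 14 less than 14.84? Yes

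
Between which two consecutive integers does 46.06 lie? 46 and 47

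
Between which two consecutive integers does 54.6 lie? 54 and 55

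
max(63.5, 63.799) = 63.799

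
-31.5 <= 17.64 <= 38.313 True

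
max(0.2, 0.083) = 0.2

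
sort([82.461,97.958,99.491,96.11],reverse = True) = [99.491,97.958,96.11,82.461]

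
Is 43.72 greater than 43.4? Yes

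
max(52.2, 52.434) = 52.434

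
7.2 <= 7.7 True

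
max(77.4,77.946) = 77.946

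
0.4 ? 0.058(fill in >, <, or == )>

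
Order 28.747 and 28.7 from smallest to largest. 28.7, 28.747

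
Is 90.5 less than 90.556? Yes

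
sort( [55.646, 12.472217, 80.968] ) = [12.472217, 55.646, 80.968]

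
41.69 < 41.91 True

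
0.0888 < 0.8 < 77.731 True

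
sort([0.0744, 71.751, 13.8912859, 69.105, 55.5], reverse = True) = [71.751, 69.105, 55.5, 13.8912859, 0.0744]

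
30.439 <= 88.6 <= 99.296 True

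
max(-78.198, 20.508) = 20.508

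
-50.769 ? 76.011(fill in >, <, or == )<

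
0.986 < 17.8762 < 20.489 True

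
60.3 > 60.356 False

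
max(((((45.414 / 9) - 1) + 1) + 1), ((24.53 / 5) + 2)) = 6.906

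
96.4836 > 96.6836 False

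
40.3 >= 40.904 False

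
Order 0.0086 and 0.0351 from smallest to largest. 0.0086, 0.0351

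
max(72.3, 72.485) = 72.485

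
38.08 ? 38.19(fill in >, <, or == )<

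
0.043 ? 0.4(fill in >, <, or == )<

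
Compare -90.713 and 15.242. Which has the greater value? 15.242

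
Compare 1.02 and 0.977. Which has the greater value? 1.02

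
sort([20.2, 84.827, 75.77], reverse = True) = [84.827, 75.77, 20.2]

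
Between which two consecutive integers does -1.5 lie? -2 and -1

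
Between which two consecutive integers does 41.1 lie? 41 and 42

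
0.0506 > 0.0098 True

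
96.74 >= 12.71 True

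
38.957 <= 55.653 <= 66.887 True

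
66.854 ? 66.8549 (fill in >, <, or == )<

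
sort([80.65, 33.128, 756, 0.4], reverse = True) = [756, 80.65, 33.128, 0.4]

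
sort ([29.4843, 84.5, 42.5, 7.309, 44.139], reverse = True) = [84.5, 44.139, 42.5, 29.4843, 7.309]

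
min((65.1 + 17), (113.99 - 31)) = 82.1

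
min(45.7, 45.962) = 45.7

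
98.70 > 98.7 False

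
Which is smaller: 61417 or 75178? 61417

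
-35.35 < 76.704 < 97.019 True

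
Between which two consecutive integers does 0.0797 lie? 0 and 1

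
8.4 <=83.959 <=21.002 False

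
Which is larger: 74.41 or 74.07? 74.41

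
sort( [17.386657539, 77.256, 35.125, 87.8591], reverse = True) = [87.8591, 77.256, 35.125, 17.386657539]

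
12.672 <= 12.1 False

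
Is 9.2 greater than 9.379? No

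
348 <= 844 True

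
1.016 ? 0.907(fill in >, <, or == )>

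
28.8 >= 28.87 False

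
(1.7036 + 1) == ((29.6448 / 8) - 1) False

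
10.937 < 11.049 True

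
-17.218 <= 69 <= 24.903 False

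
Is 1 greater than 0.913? Yes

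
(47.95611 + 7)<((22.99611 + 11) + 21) True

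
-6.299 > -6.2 False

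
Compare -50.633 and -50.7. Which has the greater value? -50.633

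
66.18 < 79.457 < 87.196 True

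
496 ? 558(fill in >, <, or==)<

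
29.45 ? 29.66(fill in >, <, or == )<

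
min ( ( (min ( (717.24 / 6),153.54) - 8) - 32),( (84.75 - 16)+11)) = 79.54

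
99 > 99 False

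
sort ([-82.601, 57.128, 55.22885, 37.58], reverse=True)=[57.128, 55.22885, 37.58, -82.601]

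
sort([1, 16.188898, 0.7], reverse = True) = [16.188898, 1, 0.7]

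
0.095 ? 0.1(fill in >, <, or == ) <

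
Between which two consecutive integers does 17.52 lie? 17 and 18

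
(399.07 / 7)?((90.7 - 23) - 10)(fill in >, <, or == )<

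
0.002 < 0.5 True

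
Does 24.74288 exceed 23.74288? Yes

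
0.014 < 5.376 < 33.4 True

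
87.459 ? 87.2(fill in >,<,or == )>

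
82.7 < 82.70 False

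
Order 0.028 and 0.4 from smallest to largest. 0.028, 0.4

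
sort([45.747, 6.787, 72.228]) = [6.787, 45.747, 72.228]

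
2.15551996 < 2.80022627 True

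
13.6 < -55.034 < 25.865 False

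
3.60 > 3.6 False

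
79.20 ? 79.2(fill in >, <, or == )==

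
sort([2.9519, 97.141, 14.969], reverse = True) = [97.141, 14.969, 2.9519]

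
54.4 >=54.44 False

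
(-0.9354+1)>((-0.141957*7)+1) True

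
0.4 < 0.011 False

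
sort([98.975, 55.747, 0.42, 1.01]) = [0.42, 1.01, 55.747, 98.975]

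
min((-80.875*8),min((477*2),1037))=-647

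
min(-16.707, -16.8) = -16.8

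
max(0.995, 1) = 1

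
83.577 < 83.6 True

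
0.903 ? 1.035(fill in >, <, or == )<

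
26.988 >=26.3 True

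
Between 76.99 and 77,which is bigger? 77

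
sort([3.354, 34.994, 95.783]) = [3.354, 34.994, 95.783]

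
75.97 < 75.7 False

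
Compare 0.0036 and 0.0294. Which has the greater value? 0.0294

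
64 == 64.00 True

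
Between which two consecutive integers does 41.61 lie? 41 and 42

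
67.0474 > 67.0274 True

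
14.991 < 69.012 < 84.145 True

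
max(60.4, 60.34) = 60.4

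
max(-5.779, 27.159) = 27.159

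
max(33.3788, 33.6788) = 33.6788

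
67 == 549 False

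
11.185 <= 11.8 True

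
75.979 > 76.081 False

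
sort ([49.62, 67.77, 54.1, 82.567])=[49.62, 54.1, 67.77, 82.567]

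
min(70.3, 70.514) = 70.3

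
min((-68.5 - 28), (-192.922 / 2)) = -96.5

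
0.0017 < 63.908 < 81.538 True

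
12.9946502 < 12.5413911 False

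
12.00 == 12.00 True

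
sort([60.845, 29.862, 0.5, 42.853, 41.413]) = [0.5, 29.862, 41.413, 42.853, 60.845]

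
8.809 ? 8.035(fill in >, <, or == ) >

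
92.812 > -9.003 True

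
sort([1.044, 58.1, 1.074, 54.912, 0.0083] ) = [0.0083, 1.044, 1.074, 54.912, 58.1]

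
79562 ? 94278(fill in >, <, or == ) <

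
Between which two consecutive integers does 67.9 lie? 67 and 68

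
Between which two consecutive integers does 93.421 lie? 93 and 94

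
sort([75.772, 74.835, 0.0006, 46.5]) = [0.0006, 46.5, 74.835, 75.772]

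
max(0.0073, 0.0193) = 0.0193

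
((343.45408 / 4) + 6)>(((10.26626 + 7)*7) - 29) False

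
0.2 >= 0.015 True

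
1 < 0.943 False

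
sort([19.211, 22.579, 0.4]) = [0.4, 19.211, 22.579]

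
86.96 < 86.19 False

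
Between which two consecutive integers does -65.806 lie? -66 and -65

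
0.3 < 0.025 False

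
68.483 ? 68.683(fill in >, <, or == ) <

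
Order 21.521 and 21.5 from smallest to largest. 21.5, 21.521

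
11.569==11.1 False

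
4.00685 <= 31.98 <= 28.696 False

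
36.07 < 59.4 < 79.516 True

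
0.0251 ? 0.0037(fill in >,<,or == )>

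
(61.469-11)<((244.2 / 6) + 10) True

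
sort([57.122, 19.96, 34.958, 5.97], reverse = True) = [57.122, 34.958, 19.96, 5.97]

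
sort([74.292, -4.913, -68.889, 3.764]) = [-68.889, -4.913, 3.764, 74.292]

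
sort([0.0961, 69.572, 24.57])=[0.0961, 24.57, 69.572]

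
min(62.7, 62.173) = 62.173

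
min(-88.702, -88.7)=-88.702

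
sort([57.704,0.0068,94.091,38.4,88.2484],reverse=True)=[94.091,88.2484,57.704,38.4,0.0068]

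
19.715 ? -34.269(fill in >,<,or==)>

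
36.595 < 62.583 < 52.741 False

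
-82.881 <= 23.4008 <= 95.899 True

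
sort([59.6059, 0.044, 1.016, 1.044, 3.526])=[0.044, 1.016, 1.044, 3.526, 59.6059]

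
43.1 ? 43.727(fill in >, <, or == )<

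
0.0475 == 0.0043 False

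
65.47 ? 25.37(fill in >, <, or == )>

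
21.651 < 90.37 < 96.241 True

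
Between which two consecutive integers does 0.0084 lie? 0 and 1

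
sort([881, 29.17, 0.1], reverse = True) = [881, 29.17, 0.1]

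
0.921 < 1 True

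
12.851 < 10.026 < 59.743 False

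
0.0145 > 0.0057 True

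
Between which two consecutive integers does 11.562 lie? 11 and 12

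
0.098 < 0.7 True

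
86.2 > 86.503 False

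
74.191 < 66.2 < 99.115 False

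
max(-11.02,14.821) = 14.821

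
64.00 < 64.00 False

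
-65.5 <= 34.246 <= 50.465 True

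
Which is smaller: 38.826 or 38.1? 38.1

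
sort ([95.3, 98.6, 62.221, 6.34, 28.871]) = [6.34, 28.871, 62.221, 95.3, 98.6]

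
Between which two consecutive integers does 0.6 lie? 0 and 1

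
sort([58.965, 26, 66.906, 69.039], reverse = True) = [69.039, 66.906, 58.965, 26]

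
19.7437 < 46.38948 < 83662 True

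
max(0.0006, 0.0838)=0.0838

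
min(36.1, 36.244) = 36.1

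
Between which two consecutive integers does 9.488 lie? 9 and 10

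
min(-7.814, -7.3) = -7.814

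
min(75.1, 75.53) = 75.1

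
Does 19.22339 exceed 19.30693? No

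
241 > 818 False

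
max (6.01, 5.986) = 6.01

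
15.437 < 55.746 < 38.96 False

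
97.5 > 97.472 True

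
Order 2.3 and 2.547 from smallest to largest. 2.3, 2.547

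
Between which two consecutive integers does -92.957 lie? -93 and -92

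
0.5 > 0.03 True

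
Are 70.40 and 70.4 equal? Yes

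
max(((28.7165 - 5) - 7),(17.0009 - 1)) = 16.7165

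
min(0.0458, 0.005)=0.005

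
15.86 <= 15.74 False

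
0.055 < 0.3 True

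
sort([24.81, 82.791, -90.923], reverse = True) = [82.791, 24.81, -90.923]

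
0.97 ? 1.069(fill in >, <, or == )<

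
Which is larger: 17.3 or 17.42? 17.42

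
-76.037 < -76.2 False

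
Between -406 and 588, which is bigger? 588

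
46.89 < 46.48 False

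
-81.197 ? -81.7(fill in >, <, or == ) >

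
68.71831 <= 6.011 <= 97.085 False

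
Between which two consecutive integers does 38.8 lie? 38 and 39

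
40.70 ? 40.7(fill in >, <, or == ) ==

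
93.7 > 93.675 True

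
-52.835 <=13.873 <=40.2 True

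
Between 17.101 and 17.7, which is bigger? 17.7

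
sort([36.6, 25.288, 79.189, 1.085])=[1.085, 25.288, 36.6, 79.189]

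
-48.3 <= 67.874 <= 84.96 True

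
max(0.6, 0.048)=0.6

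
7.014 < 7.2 True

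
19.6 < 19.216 False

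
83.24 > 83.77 False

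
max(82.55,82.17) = 82.55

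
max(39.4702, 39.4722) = 39.4722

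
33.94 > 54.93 False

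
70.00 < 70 False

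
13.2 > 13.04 True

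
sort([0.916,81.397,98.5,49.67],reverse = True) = [98.5,81.397,49.67,0.916]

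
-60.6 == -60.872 False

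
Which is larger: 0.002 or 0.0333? 0.0333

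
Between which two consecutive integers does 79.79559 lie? 79 and 80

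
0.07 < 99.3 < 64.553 False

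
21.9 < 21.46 False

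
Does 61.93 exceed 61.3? Yes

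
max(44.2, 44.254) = 44.254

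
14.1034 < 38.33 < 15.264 False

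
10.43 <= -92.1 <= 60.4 False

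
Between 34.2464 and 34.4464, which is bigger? 34.4464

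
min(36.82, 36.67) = 36.67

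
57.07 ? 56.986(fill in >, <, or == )>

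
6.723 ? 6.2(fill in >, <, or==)>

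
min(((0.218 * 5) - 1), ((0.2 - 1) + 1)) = 0.09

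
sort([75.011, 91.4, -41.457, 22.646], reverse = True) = [91.4, 75.011, 22.646, -41.457]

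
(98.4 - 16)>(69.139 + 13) True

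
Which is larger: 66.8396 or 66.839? 66.8396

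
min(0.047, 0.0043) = 0.0043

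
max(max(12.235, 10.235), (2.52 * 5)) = 12.6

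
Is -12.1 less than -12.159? No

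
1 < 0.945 False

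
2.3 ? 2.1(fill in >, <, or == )>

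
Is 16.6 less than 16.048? No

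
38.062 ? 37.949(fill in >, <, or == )>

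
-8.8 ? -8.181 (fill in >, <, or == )<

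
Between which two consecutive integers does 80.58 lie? 80 and 81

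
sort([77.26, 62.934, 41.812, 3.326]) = [3.326, 41.812, 62.934, 77.26]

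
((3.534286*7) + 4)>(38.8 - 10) False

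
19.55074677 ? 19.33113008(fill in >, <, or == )>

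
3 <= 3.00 True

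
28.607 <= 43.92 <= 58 True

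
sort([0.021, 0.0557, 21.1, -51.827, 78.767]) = [-51.827, 0.021, 0.0557, 21.1, 78.767]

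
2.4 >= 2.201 True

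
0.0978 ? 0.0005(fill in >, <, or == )>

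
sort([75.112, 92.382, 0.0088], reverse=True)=[92.382, 75.112, 0.0088]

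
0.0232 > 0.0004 True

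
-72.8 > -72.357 False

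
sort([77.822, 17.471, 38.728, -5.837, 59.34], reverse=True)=[77.822, 59.34, 38.728, 17.471, -5.837]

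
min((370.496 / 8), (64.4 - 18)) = 46.312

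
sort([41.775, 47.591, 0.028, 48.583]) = [0.028, 41.775, 47.591, 48.583]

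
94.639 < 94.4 False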